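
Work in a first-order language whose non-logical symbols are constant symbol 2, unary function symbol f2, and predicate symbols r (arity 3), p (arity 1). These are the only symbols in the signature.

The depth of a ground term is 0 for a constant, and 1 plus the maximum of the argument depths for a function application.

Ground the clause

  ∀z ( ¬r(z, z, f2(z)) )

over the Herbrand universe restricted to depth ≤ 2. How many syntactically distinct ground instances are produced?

Ground terms of depth ≤ 2:
  Let N_k count ground terms of depth at most k. Each non-constant term of depth ≤ k is some function symbol applied to depth-≤(k−1) arguments, giving N_k = 1 + N_{k-1}.
  N_0 = 1
  N_1 = 1 + 1 = 2
  N_2 = 1 + 2 = 3
  Explicitly: 2, f2(2), f2(f2(2)).
So there are 3 ground terms available for substitution.
The variable z ranges independently over the available ground terms, and distinct assignments produce distinct instances.
Number of ground instances = 3.

3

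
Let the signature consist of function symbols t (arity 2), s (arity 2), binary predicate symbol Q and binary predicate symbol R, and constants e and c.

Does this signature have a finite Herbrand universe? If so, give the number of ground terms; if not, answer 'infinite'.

infinite

The signature has at least one function symbol (t, arity 2) and at least one constant (e).
Iterating t gives infinitely many distinct ground terms: e, t(e, e), t(t(e, e), t(e, e)), ...
So the Herbrand universe is infinite.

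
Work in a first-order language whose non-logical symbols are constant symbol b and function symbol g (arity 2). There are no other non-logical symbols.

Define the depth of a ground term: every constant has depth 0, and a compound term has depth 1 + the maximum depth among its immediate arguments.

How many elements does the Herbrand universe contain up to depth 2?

Count level by level. With function symbols g/2, the terms of depth ≤ k are the 1 constant together with each function applied to depth-≤(k−1) tuples, so N_k = 1 + N_{k-1}^2.
N_0 = 1
N_1 = 1 + 1^2 = 2
N_2 = 1 + 2^2 = 5

5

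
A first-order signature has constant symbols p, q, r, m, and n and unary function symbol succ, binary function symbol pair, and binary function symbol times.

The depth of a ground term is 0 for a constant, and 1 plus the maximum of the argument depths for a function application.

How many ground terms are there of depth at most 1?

If N_k denotes the number of depth-≤k ground terms, the 5 constants give N_0 = 5, and each function symbol of arity r contributes N_{k-1}^r new terms at level k: N_k = 5 + N_{k-1} + N_{k-1}^2 + N_{k-1}^2.
N_0 = 5
N_1 = 5 + 5 + 5^2 + 5^2 = 60

60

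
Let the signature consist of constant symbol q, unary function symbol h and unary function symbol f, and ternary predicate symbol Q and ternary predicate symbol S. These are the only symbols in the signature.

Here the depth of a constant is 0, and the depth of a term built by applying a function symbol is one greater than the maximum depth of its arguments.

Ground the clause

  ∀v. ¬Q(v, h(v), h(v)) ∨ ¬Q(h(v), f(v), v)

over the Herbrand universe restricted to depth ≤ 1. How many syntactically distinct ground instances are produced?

Ground terms of depth ≤ 1:
  Let N_k count ground terms of depth at most k. Each non-constant term of depth ≤ k is some function symbol applied to depth-≤(k−1) arguments, giving N_k = 1 + N_{k-1} + N_{k-1}.
  N_0 = 1
  N_1 = 1 + 1 + 1 = 3
So there are 3 ground terms available for substitution.
There is 1 variable to instantiate (v),  occurring in at least one literal, so different choices give different ground instances.
Number of ground instances = 3.

3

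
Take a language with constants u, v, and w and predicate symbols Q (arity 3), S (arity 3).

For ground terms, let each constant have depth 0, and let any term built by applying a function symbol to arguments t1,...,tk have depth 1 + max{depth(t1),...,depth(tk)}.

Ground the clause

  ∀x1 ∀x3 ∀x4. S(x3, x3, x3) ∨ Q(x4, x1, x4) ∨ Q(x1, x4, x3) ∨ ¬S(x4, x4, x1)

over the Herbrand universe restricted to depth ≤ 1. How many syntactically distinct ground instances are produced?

27

Ground terms of depth ≤ 1:
  With no function symbols every ground term is a constant, so there are exactly 3 ground terms at every depth bound.
  N_0 = 3
  N_1 = 3
So there are 3 ground terms available for substitution.
The clause has 3 distinct variables (x1, x3, x4), each appearing in the body. In the free term algebra distinct substitutions yield syntactically distinct ground instances.
Number of ground instances = 3^3 = 27.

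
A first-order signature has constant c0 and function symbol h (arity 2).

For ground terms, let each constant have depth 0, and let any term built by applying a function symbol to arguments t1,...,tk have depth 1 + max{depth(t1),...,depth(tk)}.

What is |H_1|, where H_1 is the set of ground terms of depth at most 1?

2

Let N_k = |{terms of depth ≤ k}|. Then N_0 = 1 and N_k = 1 + N_{k-1}^2 for k ≥ 1 (one summand per function symbol, arity giving the exponent).
N_0 = 1
N_1 = 1 + 1^2 = 2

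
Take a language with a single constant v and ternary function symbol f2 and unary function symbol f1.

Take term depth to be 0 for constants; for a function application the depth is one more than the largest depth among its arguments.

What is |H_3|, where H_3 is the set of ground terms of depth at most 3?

29823

Count level by level. With function symbols f2/3, f1/1, the terms of depth ≤ k are the 1 constant together with each function applied to depth-≤(k−1) tuples, so N_k = 1 + N_{k-1}^3 + N_{k-1}.
N_0 = 1
N_1 = 1 + 1^3 + 1 = 3
N_2 = 1 + 3^3 + 3 = 31
N_3 = 1 + 31^3 + 31 = 29823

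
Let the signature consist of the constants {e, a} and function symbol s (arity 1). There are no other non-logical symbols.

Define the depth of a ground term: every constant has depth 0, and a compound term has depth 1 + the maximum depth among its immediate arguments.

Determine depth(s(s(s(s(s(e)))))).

depth(s(e)) = 1 + depth(e) = 1 + 0 = 1
depth(s(s(e))) = 1 + depth(s(e)) = 1 + 1 = 2
depth(s(s(s(e)))) = 1 + depth(s(s(e))) = 1 + 2 = 3
depth(s(s(s(s(e))))) = 1 + depth(s(s(s(e)))) = 1 + 3 = 4
depth(s(s(s(s(s(e)))))) = 1 + depth(s(s(s(s(e))))) = 1 + 4 = 5

5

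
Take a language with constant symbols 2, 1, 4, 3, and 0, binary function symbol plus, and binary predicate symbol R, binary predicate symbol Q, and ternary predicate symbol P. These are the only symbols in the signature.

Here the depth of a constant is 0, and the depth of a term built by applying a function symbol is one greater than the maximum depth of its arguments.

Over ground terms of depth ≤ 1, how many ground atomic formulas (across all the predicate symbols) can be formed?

First count ground terms of depth ≤ 1.
Let N_k count ground terms of depth at most k. Each non-constant term of depth ≤ k is some function symbol applied to depth-≤(k−1) arguments, giving N_k = 5 + N_{k-1}^2.
N_0 = 5
N_1 = 5 + 5^2 = 30
So |H| = 30.
Ground atoms are formed by filling each argument slot of a predicate with a term from H, so an r-ary predicate gives |H|^r atoms:
  R: 30^2 = 900;  Q: 30^2 = 900;  P: 30^3 = 27000
Total ground atoms: 900 + 900 + 27000 = 28800.

28800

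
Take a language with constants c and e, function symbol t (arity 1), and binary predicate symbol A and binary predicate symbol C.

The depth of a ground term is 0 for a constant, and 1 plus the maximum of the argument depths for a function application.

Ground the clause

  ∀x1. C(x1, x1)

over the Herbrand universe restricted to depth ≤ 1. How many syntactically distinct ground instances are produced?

4

Ground terms of depth ≤ 1:
  If N_k denotes the number of depth-≤k ground terms, the 2 constants give N_0 = 2, and each function symbol of arity r contributes N_{k-1}^r new terms at level k: N_k = 2 + N_{k-1}.
  N_0 = 2
  N_1 = 2 + 2 = 4
  Explicitly: c, e, t(c), t(e).
So there are 4 ground terms available for substitution.
The variable x1 ranges independently over the available ground terms, and distinct assignments produce distinct instances.
Number of ground instances = 4.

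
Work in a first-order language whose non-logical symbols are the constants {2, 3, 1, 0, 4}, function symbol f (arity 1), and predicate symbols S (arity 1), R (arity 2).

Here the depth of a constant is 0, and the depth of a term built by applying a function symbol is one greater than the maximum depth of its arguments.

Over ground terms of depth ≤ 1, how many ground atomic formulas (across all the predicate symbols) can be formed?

First count ground terms of depth ≤ 1.
Let N_k = |{terms of depth ≤ k}|. Then N_0 = 5 and N_k = 5 + N_{k-1} for k ≥ 1 (one summand per function symbol, arity giving the exponent).
N_0 = 5
N_1 = 5 + 5 = 10
So |H| = 10.
Ground atoms are formed by filling each argument slot of a predicate with a term from H, so an r-ary predicate gives |H|^r atoms:
  S: 10;  R: 10^2 = 100
Total ground atoms: 10 + 100 = 110.

110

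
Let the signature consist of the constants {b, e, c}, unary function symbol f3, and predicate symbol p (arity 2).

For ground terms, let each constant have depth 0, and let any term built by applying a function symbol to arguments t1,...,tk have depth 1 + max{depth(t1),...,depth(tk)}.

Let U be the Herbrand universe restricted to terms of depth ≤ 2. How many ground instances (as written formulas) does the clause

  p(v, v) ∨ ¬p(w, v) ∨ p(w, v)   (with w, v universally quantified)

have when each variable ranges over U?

81

Ground terms of depth ≤ 2:
  Let N_k count ground terms of depth at most k. Each non-constant term of depth ≤ k is some function symbol applied to depth-≤(k−1) arguments, giving N_k = 3 + N_{k-1}.
  N_0 = 3
  N_1 = 3 + 3 = 6
  N_2 = 3 + 6 = 9
So there are 9 ground terms available for substitution.
There are 2 variables to instantiate (w, v), each occurring in at least one literal, so different choices give different ground instances.
Number of ground instances = 9^2 = 81.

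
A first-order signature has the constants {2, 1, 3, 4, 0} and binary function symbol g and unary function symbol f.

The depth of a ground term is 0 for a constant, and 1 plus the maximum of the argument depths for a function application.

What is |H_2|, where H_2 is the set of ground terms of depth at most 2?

Count level by level. With function symbols g/2, f/1, the terms of depth ≤ k are the 5 constants together with each function applied to depth-≤(k−1) tuples, so N_k = 5 + N_{k-1}^2 + N_{k-1}.
N_0 = 5
N_1 = 5 + 5^2 + 5 = 35
N_2 = 5 + 35^2 + 35 = 1265

1265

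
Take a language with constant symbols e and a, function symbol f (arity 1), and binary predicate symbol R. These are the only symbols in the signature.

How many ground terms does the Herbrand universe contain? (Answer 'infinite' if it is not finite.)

The signature has at least one function symbol (f, arity 1) and at least one constant (e).
Iterating f gives infinitely many distinct ground terms: e, f(e), f(f(e)), ...
So the Herbrand universe is infinite.

infinite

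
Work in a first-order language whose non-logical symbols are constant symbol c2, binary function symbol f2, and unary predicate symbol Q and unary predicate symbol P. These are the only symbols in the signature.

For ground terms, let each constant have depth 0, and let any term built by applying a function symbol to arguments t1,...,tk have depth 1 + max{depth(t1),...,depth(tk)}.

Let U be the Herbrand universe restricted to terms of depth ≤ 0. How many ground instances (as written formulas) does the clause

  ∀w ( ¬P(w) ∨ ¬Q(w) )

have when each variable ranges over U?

Ground terms of depth ≤ 0:
  Let N_k count ground terms of depth at most k. Each non-constant term of depth ≤ k is some function symbol applied to depth-≤(k−1) arguments, giving N_k = 1 + N_{k-1}^2.
  N_0 = 1
  Explicitly: c2.
So there is exactly 1 ground term available for substitution.
The clause has 1 distinct variable (w), which appears in the body. In the free term algebra distinct substitutions yield syntactically distinct ground instances.
Number of ground instances = 1.

1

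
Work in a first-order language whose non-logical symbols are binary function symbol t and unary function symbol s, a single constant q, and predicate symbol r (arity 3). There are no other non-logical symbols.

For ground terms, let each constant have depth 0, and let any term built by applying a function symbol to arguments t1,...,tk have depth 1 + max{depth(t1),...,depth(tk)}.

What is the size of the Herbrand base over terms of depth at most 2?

First count ground terms of depth ≤ 2.
Let N_k = |{terms of depth ≤ k}|. Then N_0 = 1 and N_k = 1 + N_{k-1}^2 + N_{k-1} for k ≥ 1 (one summand per function symbol, arity giving the exponent).
N_0 = 1
N_1 = 1 + 1^2 + 1 = 3
N_2 = 1 + 3^2 + 3 = 13
So |H| = 13.
A ground atom is a predicate applied to a tuple of terms from H, so the count is the sum over predicates of |H|^arity:
  r: 13^3 = 2197
Total ground atoms: 2197.

2197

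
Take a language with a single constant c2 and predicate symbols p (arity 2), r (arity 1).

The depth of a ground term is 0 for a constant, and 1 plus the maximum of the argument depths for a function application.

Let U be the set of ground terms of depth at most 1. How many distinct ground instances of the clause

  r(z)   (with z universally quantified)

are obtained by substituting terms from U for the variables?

1

Ground terms of depth ≤ 1:
  With no function symbols every ground term is a constant, so there is exactly 1 ground term at every depth bound.
  N_0 = 1
  N_1 = 1
  Explicitly: c2.
So there is exactly 1 ground term available for substitution.
The body mentions the single quantified variable z; since ground terms form a free algebra, no two substitutions collapse to the same formula.
Number of ground instances = 1.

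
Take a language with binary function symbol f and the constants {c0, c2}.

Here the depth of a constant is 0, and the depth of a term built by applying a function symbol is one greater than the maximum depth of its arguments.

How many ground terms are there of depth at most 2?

38

Let N_k count ground terms of depth at most k. Each non-constant term of depth ≤ k is some function symbol applied to depth-≤(k−1) arguments, giving N_k = 2 + N_{k-1}^2.
N_0 = 2
N_1 = 2 + 2^2 = 6
N_2 = 2 + 6^2 = 38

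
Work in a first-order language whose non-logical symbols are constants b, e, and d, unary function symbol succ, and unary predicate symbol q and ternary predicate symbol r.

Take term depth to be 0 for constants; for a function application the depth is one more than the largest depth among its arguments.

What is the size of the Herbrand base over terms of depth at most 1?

First count ground terms of depth ≤ 1.
If N_k denotes the number of depth-≤k ground terms, the 3 constants give N_0 = 3, and each function symbol of arity r contributes N_{k-1}^r new terms at level k: N_k = 3 + N_{k-1}.
N_0 = 3
N_1 = 3 + 3 = 6
So |H| = 6.
For each predicate symbol, the number of ground atoms is |H| raised to its arity; summing:
  q: 6;  r: 6^3 = 216
Total ground atoms: 6 + 216 = 222.

222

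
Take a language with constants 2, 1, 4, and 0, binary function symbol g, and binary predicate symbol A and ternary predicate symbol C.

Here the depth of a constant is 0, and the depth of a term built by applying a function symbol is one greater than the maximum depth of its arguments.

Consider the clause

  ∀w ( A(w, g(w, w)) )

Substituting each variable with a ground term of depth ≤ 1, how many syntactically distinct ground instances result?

Ground terms of depth ≤ 1:
  Write N_k for the number of ground terms of depth ≤ k. A term of depth ≤ k is either a constant or a function symbol applied to arguments of depth ≤ k−1, so N_k = 4 + N_{k-1}^2.
  N_0 = 4
  N_1 = 4 + 4^2 = 20
So there are 20 ground terms available for substitution.
The variable w ranges independently over the available ground terms, and distinct assignments produce distinct instances.
Number of ground instances = 20.

20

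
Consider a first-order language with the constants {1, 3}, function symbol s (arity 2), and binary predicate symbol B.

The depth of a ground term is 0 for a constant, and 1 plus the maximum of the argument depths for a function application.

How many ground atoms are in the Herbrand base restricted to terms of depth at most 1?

36

First count ground terms of depth ≤ 1.
Let N_k count ground terms of depth at most k. Each non-constant term of depth ≤ k is some function symbol applied to depth-≤(k−1) arguments, giving N_k = 2 + N_{k-1}^2.
N_0 = 2
N_1 = 2 + 2^2 = 6
So |H| = 6.
For each predicate symbol, the number of ground atoms is |H| raised to its arity; summing:
  B: 6^2 = 36
Total ground atoms: 36.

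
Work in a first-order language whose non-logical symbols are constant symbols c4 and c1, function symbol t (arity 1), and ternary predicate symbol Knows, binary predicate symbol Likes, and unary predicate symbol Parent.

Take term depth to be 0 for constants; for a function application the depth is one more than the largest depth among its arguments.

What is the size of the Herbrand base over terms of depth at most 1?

First count ground terms of depth ≤ 1.
If N_k denotes the number of depth-≤k ground terms, the 2 constants give N_0 = 2, and each function symbol of arity r contributes N_{k-1}^r new terms at level k: N_k = 2 + N_{k-1}.
N_0 = 2
N_1 = 2 + 2 = 4
Explicitly: c4, c1, t(c4), t(c1).
So |H| = 4.
A ground atom is a predicate applied to a tuple of terms from H, so the count is the sum over predicates of |H|^arity:
  Knows: 4^3 = 64;  Likes: 4^2 = 16;  Parent: 4
Total ground atoms: 64 + 16 + 4 = 84.

84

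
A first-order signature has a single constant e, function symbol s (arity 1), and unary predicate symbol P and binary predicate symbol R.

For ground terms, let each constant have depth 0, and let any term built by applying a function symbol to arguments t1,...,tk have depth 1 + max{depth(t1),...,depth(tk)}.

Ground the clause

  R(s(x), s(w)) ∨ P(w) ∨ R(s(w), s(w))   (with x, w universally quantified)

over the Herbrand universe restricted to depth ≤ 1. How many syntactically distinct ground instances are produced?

4

Ground terms of depth ≤ 1:
  Count level by level. With function symbols s/1, the terms of depth ≤ k are the 1 constant together with each function applied to depth-≤(k−1) tuples, so N_k = 1 + N_{k-1}.
  N_0 = 1
  N_1 = 1 + 1 = 2
So there are 2 ground terms available for substitution.
The body mentions every one of the 2 quantified variables; since ground terms form a free algebra, no two substitutions collapse to the same formula.
Number of ground instances = 2^2 = 4.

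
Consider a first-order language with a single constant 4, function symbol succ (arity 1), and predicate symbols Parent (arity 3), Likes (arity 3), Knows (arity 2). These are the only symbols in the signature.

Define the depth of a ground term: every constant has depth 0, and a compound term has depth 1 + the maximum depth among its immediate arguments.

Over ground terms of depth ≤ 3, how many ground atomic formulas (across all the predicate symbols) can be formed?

First count ground terms of depth ≤ 3.
Count level by level. With function symbols succ/1, the terms of depth ≤ k are the 1 constant together with each function applied to depth-≤(k−1) tuples, so N_k = 1 + N_{k-1}.
N_0 = 1
N_1 = 1 + 1 = 2
N_2 = 1 + 2 = 3
N_3 = 1 + 3 = 4
Explicitly: 4, succ(4), succ(succ(4)), succ(succ(succ(4))).
So |H| = 4.
Ground atoms are formed by filling each argument slot of a predicate with a term from H, so an r-ary predicate gives |H|^r atoms:
  Parent: 4^3 = 64;  Likes: 4^3 = 64;  Knows: 4^2 = 16
Total ground atoms: 64 + 64 + 16 = 144.

144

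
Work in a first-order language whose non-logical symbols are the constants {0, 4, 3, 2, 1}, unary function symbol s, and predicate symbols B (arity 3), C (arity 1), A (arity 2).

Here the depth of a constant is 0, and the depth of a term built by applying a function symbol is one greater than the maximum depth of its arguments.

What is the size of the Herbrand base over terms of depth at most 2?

3615

First count ground terms of depth ≤ 2.
If N_k denotes the number of depth-≤k ground terms, the 5 constants give N_0 = 5, and each function symbol of arity r contributes N_{k-1}^r new terms at level k: N_k = 5 + N_{k-1}.
N_0 = 5
N_1 = 5 + 5 = 10
N_2 = 5 + 10 = 15
So |H| = 15.
A ground atom is a predicate applied to a tuple of terms from H, so the count is the sum over predicates of |H|^arity:
  B: 15^3 = 3375;  C: 15;  A: 15^2 = 225
Total ground atoms: 3375 + 15 + 225 = 3615.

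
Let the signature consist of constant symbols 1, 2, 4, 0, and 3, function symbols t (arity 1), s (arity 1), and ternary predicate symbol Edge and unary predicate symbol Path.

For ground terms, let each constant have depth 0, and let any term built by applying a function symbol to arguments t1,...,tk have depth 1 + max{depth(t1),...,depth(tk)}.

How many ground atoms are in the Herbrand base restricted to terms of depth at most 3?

421950

First count ground terms of depth ≤ 3.
Write N_k for the number of ground terms of depth ≤ k. A term of depth ≤ k is either a constant or a function symbol applied to arguments of depth ≤ k−1, so N_k = 5 + N_{k-1} + N_{k-1}.
N_0 = 5
N_1 = 5 + 5 + 5 = 15
N_2 = 5 + 15 + 15 = 35
N_3 = 5 + 35 + 35 = 75
So |H| = 75.
For each predicate symbol, the number of ground atoms is |H| raised to its arity; summing:
  Edge: 75^3 = 421875;  Path: 75
Total ground atoms: 421875 + 75 = 421950.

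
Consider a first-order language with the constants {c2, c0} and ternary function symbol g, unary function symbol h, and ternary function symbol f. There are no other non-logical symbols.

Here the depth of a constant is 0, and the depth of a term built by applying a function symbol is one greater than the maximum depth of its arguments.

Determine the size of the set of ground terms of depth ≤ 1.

If N_k denotes the number of depth-≤k ground terms, the 2 constants give N_0 = 2, and each function symbol of arity r contributes N_{k-1}^r new terms at level k: N_k = 2 + N_{k-1}^3 + N_{k-1} + N_{k-1}^3.
N_0 = 2
N_1 = 2 + 2^3 + 2 + 2^3 = 20

20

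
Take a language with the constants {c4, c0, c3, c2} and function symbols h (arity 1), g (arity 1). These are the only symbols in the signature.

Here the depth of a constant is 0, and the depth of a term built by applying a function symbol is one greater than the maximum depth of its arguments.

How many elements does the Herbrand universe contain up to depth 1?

12

Let N_k = |{terms of depth ≤ k}|. Then N_0 = 4 and N_k = 4 + N_{k-1} + N_{k-1} for k ≥ 1 (one summand per function symbol, arity giving the exponent).
N_0 = 4
N_1 = 4 + 4 + 4 = 12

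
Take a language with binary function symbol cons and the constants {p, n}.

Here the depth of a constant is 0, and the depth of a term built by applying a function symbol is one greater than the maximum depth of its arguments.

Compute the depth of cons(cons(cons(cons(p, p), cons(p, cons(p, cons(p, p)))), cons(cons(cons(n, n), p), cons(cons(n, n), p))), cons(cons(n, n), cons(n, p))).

depth(cons(p, p)) = 1 + max(0, 0) = 1
depth(cons(p, cons(p, p))) = 1 + max(0, 1) = 2
depth(cons(p, cons(p, cons(p, p)))) = 1 + max(0, 2) = 3
depth(cons(cons(p, p), cons(p, cons(p, cons(p, p))))) = 1 + max(1, 3) = 4
depth(cons(n, n)) = 1 + max(0, 0) = 1
depth(cons(cons(n, n), p)) = 1 + max(1, 0) = 2
depth(cons(cons(cons(n, n), p), cons(cons(n, n), p))) = 1 + max(2, 2) = 3
depth(cons(cons(cons(p, p), cons(p, cons(p, cons(p, p)))), cons(cons(cons(n, n), p), cons(cons(n, n), p)))) = 1 + max(4, 3) = 5
depth(cons(n, p)) = 1 + max(0, 0) = 1
depth(cons(cons(n, n), cons(n, p))) = 1 + max(1, 1) = 2
depth(cons(cons(cons(cons(p, p), cons(p, cons(p, cons(p, p)))), cons(cons(cons(n, n), p), cons(cons(n, n), p))), cons(cons(n, n), cons(n, p)))) = 1 + max(5, 2) = 6

6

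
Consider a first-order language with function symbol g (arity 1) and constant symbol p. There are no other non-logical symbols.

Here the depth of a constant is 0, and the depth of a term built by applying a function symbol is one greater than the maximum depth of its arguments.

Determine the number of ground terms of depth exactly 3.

1

Let N_k = |{terms of depth ≤ k}|. Then N_0 = 1 and N_k = 1 + N_{k-1} for k ≥ 1 (one summand per function symbol, arity giving the exponent).
N_0 = 1
N_1 = 1 + 1 = 2
N_2 = 1 + 2 = 3
N_3 = 1 + 3 = 4
Terms of depth exactly 3: N_3 − N_2 = 4 − 3 = 1.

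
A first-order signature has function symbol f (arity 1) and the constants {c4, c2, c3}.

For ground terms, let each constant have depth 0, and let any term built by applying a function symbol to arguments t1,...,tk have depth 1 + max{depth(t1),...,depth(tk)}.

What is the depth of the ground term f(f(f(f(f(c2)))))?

5

depth(f(c2)) = 1 + depth(c2) = 1 + 0 = 1
depth(f(f(c2))) = 1 + depth(f(c2)) = 1 + 1 = 2
depth(f(f(f(c2)))) = 1 + depth(f(f(c2))) = 1 + 2 = 3
depth(f(f(f(f(c2))))) = 1 + depth(f(f(f(c2)))) = 1 + 3 = 4
depth(f(f(f(f(f(c2)))))) = 1 + depth(f(f(f(f(c2))))) = 1 + 4 = 5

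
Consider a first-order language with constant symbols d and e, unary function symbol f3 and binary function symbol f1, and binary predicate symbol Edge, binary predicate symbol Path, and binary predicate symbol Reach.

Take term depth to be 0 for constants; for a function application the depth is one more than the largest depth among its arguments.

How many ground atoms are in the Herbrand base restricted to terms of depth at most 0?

First count ground terms of depth ≤ 0.
Count level by level. With function symbols f3/1, f1/2, the terms of depth ≤ k are the 2 constants together with each function applied to depth-≤(k−1) tuples, so N_k = 2 + N_{k-1} + N_{k-1}^2.
N_0 = 2
So |H| = 2.
Each predicate of arity r yields |H|^r ground atoms (one per choice of an r-tuple from H):
  Edge: 2^2 = 4;  Path: 2^2 = 4;  Reach: 2^2 = 4
Total ground atoms: 4 + 4 + 4 = 12.

12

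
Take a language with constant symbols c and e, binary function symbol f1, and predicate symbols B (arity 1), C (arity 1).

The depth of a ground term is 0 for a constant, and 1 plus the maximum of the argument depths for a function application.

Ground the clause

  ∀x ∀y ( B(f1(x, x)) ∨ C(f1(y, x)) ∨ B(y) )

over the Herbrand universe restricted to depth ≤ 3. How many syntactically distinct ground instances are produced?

Ground terms of depth ≤ 3:
  Write N_k for the number of ground terms of depth ≤ k. A term of depth ≤ k is either a constant or a function symbol applied to arguments of depth ≤ k−1, so N_k = 2 + N_{k-1}^2.
  N_0 = 2
  N_1 = 2 + 2^2 = 6
  N_2 = 2 + 6^2 = 38
  N_3 = 2 + 38^2 = 1446
So there are 1446 ground terms available for substitution.
The body mentions every one of the 2 quantified variables; since ground terms form a free algebra, no two substitutions collapse to the same formula.
Number of ground instances = 1446^2 = 2090916.

2090916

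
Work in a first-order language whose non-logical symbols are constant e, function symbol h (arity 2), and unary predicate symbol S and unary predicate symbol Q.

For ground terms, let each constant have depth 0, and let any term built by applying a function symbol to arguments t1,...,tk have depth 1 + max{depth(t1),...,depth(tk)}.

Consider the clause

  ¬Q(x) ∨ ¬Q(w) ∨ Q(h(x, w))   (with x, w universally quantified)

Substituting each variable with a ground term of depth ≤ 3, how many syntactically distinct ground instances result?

Ground terms of depth ≤ 3:
  If N_k denotes the number of depth-≤k ground terms, the 1 constant gives N_0 = 1, and each function symbol of arity r contributes N_{k-1}^r new terms at level k: N_k = 1 + N_{k-1}^2.
  N_0 = 1
  N_1 = 1 + 1^2 = 2
  N_2 = 1 + 2^2 = 5
  N_3 = 1 + 5^2 = 26
So there are 26 ground terms available for substitution.
The clause has 2 distinct variables (x, w), each appearing in the body. In the free term algebra distinct substitutions yield syntactically distinct ground instances.
Number of ground instances = 26^2 = 676.

676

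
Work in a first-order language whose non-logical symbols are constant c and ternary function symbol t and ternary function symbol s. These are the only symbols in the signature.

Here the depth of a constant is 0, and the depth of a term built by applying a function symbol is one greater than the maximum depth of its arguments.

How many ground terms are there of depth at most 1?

If N_k denotes the number of depth-≤k ground terms, the 1 constant gives N_0 = 1, and each function symbol of arity r contributes N_{k-1}^r new terms at level k: N_k = 1 + N_{k-1}^3 + N_{k-1}^3.
N_0 = 1
N_1 = 1 + 1^3 + 1^3 = 3

3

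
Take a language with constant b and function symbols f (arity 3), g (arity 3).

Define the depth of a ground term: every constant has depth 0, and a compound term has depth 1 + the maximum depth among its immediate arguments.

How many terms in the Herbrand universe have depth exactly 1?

2

Let N_k = |{terms of depth ≤ k}|. Then N_0 = 1 and N_k = 1 + N_{k-1}^3 + N_{k-1}^3 for k ≥ 1 (one summand per function symbol, arity giving the exponent).
N_0 = 1
N_1 = 1 + 1^3 + 1^3 = 3
Terms of depth exactly 1: N_1 − N_0 = 3 − 1 = 2.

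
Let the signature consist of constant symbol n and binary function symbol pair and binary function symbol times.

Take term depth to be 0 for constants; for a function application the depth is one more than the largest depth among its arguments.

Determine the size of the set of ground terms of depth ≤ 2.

Write N_k for the number of ground terms of depth ≤ k. A term of depth ≤ k is either a constant or a function symbol applied to arguments of depth ≤ k−1, so N_k = 1 + N_{k-1}^2 + N_{k-1}^2.
N_0 = 1
N_1 = 1 + 1^2 + 1^2 = 3
N_2 = 1 + 3^2 + 3^2 = 19

19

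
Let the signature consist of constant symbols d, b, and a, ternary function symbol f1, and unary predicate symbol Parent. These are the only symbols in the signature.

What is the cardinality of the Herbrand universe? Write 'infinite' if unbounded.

infinite

The signature has at least one function symbol (f1, arity 3) and at least one constant (d).
Iterating f1 gives infinitely many distinct ground terms: d, f1(d, d, d), f1(f1(d, d, d), f1(d, d, d), f1(d, d, d)), ...
So the Herbrand universe is infinite.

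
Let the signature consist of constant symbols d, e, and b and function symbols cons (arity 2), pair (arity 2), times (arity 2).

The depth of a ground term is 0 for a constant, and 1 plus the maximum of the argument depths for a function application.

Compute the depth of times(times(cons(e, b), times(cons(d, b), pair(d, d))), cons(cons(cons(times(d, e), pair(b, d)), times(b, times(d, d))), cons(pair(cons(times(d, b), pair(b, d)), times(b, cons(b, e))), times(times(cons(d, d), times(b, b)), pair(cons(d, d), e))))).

6

depth(cons(e, b)) = 1 + max(0, 0) = 1
depth(cons(d, b)) = 1 + max(0, 0) = 1
depth(pair(d, d)) = 1 + max(0, 0) = 1
depth(times(cons(d, b), pair(d, d))) = 1 + max(1, 1) = 2
depth(times(cons(e, b), times(cons(d, b), pair(d, d)))) = 1 + max(1, 2) = 3
depth(times(d, e)) = 1 + max(0, 0) = 1
depth(pair(b, d)) = 1 + max(0, 0) = 1
depth(cons(times(d, e), pair(b, d))) = 1 + max(1, 1) = 2
depth(times(d, d)) = 1 + max(0, 0) = 1
depth(times(b, times(d, d))) = 1 + max(0, 1) = 2
depth(cons(cons(times(d, e), pair(b, d)), times(b, times(d, d)))) = 1 + max(2, 2) = 3
depth(times(d, b)) = 1 + max(0, 0) = 1
depth(cons(times(d, b), pair(b, d))) = 1 + max(1, 1) = 2
depth(cons(b, e)) = 1 + max(0, 0) = 1
depth(times(b, cons(b, e))) = 1 + max(0, 1) = 2
depth(pair(cons(times(d, b), pair(b, d)), times(b, cons(b, e)))) = 1 + max(2, 2) = 3
depth(cons(d, d)) = 1 + max(0, 0) = 1
depth(times(b, b)) = 1 + max(0, 0) = 1
depth(times(cons(d, d), times(b, b))) = 1 + max(1, 1) = 2
depth(pair(cons(d, d), e)) = 1 + max(1, 0) = 2
depth(times(times(cons(d, d), times(b, b)), pair(cons(d, d), e))) = 1 + max(2, 2) = 3
depth(cons(pair(cons(times(d, b), pair(b, d)), times(b, cons(b, e))), times(times(cons(d, d), times(b, b)), pair(cons(d, d), e)))) = 1 + max(3, 3) = 4
depth(cons(cons(cons(times(d, e), pair(b, d)), times(b, times(d, d))), cons(pair(cons(times(d, b), pair(b, d)), times(b, cons(b, e))), times(times(cons(d, d), times(b, b)), pair(cons(d, d), e))))) = 1 + max(3, 4) = 5
depth(times(times(cons(e, b), times(cons(d, b), pair(d, d))), cons(cons(cons(times(d, e), pair(b, d)), times(b, times(d, d))), cons(pair(cons(times(d, b), pair(b, d)), times(b, cons(b, e))), times(times(cons(d, d), times(b, b)), pair(cons(d, d), e)))))) = 1 + max(3, 5) = 6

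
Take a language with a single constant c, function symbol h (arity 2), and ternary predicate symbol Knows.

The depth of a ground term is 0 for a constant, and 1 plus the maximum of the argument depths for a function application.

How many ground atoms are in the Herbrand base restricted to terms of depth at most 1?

First count ground terms of depth ≤ 1.
Let N_k = |{terms of depth ≤ k}|. Then N_0 = 1 and N_k = 1 + N_{k-1}^2 for k ≥ 1 (one summand per function symbol, arity giving the exponent).
N_0 = 1
N_1 = 1 + 1^2 = 2
So |H| = 2.
Each predicate of arity r yields |H|^r ground atoms (one per choice of an r-tuple from H):
  Knows: 2^3 = 8
Total ground atoms: 8.

8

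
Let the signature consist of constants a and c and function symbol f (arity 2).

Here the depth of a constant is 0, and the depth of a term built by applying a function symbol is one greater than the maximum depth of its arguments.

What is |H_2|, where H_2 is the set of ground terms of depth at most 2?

38

Let N_k count ground terms of depth at most k. Each non-constant term of depth ≤ k is some function symbol applied to depth-≤(k−1) arguments, giving N_k = 2 + N_{k-1}^2.
N_0 = 2
N_1 = 2 + 2^2 = 6
N_2 = 2 + 6^2 = 38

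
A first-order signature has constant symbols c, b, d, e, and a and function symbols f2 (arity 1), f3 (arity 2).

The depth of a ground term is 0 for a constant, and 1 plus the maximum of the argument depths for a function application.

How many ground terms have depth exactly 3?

Let N_k count ground terms of depth at most k. Each non-constant term of depth ≤ k is some function symbol applied to depth-≤(k−1) arguments, giving N_k = 5 + N_{k-1} + N_{k-1}^2.
N_0 = 5
N_1 = 5 + 5 + 5^2 = 35
N_2 = 5 + 35 + 35^2 = 1265
N_3 = 5 + 1265 + 1265^2 = 1601495
Terms of depth exactly 3: N_3 − N_2 = 1601495 − 1265 = 1600230.

1600230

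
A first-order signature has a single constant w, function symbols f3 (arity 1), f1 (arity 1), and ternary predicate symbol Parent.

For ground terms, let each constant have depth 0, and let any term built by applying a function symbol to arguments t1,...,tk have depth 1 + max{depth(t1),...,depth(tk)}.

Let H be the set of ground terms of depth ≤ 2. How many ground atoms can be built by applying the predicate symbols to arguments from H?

343

First count ground terms of depth ≤ 2.
Let N_k count ground terms of depth at most k. Each non-constant term of depth ≤ k is some function symbol applied to depth-≤(k−1) arguments, giving N_k = 1 + N_{k-1} + N_{k-1}.
N_0 = 1
N_1 = 1 + 1 + 1 = 3
N_2 = 1 + 3 + 3 = 7
Explicitly: w, f3(w), f3(f3(w)), f3(f1(w)), f1(w), f1(f3(w)), f1(f1(w)).
So |H| = 7.
Ground atoms are formed by filling each argument slot of a predicate with a term from H, so an r-ary predicate gives |H|^r atoms:
  Parent: 7^3 = 343
Total ground atoms: 343.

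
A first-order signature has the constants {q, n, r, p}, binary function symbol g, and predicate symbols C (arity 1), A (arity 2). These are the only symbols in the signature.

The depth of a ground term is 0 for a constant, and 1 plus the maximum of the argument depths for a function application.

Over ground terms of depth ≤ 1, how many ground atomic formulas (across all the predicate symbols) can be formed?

First count ground terms of depth ≤ 1.
Let N_k = |{terms of depth ≤ k}|. Then N_0 = 4 and N_k = 4 + N_{k-1}^2 for k ≥ 1 (one summand per function symbol, arity giving the exponent).
N_0 = 4
N_1 = 4 + 4^2 = 20
So |H| = 20.
Each predicate of arity r yields |H|^r ground atoms (one per choice of an r-tuple from H):
  C: 20;  A: 20^2 = 400
Total ground atoms: 20 + 400 = 420.

420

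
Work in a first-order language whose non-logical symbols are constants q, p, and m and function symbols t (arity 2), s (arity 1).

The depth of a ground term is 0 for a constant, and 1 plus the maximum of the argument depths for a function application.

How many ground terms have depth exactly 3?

If N_k denotes the number of depth-≤k ground terms, the 3 constants give N_0 = 3, and each function symbol of arity r contributes N_{k-1}^r new terms at level k: N_k = 3 + N_{k-1}^2 + N_{k-1}.
N_0 = 3
N_1 = 3 + 3^2 + 3 = 15
N_2 = 3 + 15^2 + 15 = 243
N_3 = 3 + 243^2 + 243 = 59295
Terms of depth exactly 3: N_3 − N_2 = 59295 − 243 = 59052.

59052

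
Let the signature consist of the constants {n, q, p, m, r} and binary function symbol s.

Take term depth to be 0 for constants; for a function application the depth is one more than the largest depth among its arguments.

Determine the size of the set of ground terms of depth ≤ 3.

Let N_k = |{terms of depth ≤ k}|. Then N_0 = 5 and N_k = 5 + N_{k-1}^2 for k ≥ 1 (one summand per function symbol, arity giving the exponent).
N_0 = 5
N_1 = 5 + 5^2 = 30
N_2 = 5 + 30^2 = 905
N_3 = 5 + 905^2 = 819030

819030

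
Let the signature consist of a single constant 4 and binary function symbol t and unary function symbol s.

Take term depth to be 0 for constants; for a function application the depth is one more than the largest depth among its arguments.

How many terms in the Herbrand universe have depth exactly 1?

Let N_k count ground terms of depth at most k. Each non-constant term of depth ≤ k is some function symbol applied to depth-≤(k−1) arguments, giving N_k = 1 + N_{k-1}^2 + N_{k-1}.
N_0 = 1
N_1 = 1 + 1^2 + 1 = 3
Terms of depth exactly 1: N_1 − N_0 = 3 − 1 = 2.

2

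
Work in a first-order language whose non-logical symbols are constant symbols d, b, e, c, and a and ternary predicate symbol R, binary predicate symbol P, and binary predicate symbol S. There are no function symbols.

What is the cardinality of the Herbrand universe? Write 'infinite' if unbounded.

5

There are no function symbols, so every ground term is one of the 5 constants.
The Herbrand universe is {d, b, e, c, a}, which is finite with 5 elements.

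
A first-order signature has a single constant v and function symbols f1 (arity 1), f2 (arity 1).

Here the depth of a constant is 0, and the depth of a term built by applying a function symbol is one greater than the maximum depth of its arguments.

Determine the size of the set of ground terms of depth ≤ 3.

Let N_k count ground terms of depth at most k. Each non-constant term of depth ≤ k is some function symbol applied to depth-≤(k−1) arguments, giving N_k = 1 + N_{k-1} + N_{k-1}.
N_0 = 1
N_1 = 1 + 1 + 1 = 3
N_2 = 1 + 3 + 3 = 7
N_3 = 1 + 7 + 7 = 15

15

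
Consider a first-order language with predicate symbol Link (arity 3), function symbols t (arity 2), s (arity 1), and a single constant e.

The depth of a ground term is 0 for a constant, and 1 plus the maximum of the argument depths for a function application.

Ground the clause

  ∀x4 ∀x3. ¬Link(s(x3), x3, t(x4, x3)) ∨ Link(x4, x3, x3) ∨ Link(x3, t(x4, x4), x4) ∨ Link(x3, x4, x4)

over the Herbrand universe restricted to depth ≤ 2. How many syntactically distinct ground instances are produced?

169

Ground terms of depth ≤ 2:
  If N_k denotes the number of depth-≤k ground terms, the 1 constant gives N_0 = 1, and each function symbol of arity r contributes N_{k-1}^r new terms at level k: N_k = 1 + N_{k-1}^2 + N_{k-1}.
  N_0 = 1
  N_1 = 1 + 1^2 + 1 = 3
  N_2 = 1 + 3^2 + 3 = 13
So there are 13 ground terms available for substitution.
Each of x4, x3 ranges independently over the available ground terms, and distinct assignments produce distinct instances.
Number of ground instances = 13^2 = 169.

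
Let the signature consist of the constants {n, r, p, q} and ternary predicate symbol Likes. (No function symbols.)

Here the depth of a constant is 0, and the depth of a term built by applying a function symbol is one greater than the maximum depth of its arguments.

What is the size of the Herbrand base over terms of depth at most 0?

First count ground terms of depth ≤ 0.
With no function symbols every ground term is a constant, so there are exactly 4 ground terms at every depth bound.
N_0 = 4
Explicitly: n, r, p, q.
So |H| = 4.
Each predicate of arity r yields |H|^r ground atoms (one per choice of an r-tuple from H):
  Likes: 4^3 = 64
Total ground atoms: 64.

64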